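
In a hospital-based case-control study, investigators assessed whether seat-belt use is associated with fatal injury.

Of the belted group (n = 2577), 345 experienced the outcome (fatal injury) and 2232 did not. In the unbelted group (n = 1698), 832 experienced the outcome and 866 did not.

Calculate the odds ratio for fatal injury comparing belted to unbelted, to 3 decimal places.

0.161

From the description: a = 345, b = 2232, c = 832, d = 866.
OR = (a·d)/(b·c) = (345 × 866) / (2232 × 832) = 298770 / 1857024 = 0.16089
Exposure is associated with lower odds of fatal injury (OR = 0.16 < 1).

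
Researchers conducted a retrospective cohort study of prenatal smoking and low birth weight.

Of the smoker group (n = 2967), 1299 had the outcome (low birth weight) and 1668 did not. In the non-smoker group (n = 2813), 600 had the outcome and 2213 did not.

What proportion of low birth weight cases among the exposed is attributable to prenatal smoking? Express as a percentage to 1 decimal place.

51.3

From the description: a = 1299, b = 1668, c = 600, d = 2213.
Risk in exposed = 1299/2967 = 0.43782; risk in unexposed = 600/2813 = 0.21330.
RR = 0.43782/0.21330 = 2.05263
AR% = (RR − 1)/RR × 100 = (2.05263 − 1)/2.05263 × 100 = 51.2819%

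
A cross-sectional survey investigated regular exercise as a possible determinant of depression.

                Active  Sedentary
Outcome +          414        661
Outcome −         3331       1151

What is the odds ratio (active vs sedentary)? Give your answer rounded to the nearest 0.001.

Reading the table with exposure as columns: a = 414 (Active, case), b = 3331 (Active, non-case), c = 661 (Sedentary, case), d = 1151.
OR = (a·d)/(b·c) = (414 × 1151) / (3331 × 661) = 476514 / 2201791 = 0.21642
Exposure is associated with lower odds of depression (OR = 0.22 < 1).

0.216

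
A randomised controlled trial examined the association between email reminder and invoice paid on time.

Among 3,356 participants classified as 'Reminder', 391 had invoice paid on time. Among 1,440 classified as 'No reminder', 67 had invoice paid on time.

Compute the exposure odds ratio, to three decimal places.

From the description: a = 391, b = 2965, c = 67, d = 1373.
OR = (a·d)/(b·c) = (391 × 1373) / (2965 × 67) = 536843 / 198655 = 2.70239
The odds of invoice paid on time are about 2.70 times as high in the reminder group.

2.702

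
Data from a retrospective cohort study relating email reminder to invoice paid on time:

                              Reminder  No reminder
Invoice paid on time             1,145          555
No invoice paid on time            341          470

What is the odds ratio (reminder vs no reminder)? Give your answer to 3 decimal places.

Reading the table with exposure as columns: a = 1145 (Reminder, case), b = 341 (Reminder, non-case), c = 555 (No reminder, case), d = 470.
OR = (a·d)/(b·c) = (1145 × 470) / (341 × 555) = 538150 / 189255 = 2.84352
The odds of invoice paid on time are about 2.84 times as high in the reminder group.

2.844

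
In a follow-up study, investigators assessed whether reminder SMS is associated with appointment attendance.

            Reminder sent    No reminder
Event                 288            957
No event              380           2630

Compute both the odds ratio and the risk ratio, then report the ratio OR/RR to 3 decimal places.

1.289

Reading the table with exposure as columns: a = 288 (Reminder sent, case), b = 380 (Reminder sent, non-case), c = 957 (No reminder, case), d = 2630.
OR = (288·2630)/(380·957) = 757440/363660 = 2.08282
Risk in exposed = 288/668 = 0.43114; risk in unexposed = 957/3587 = 0.26680; RR = 1.61598
OR/RR = 2.08282 / 1.61598 = 1.28889
The outcome is not rare, so the OR lies further from 1 than the RR.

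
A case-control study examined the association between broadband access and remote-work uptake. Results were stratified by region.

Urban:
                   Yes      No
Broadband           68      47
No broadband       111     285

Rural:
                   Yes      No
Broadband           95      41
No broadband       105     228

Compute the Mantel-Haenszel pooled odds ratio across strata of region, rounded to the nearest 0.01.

4.34

OR_MH = Σ(aᵢdᵢ/nᵢ) / Σ(bᵢcᵢ/nᵢ), where nᵢ is the stratum total.
Stratum 1 (Urban): n = 511; a·d/n = 68·285/511 = 37.9256; b·c/n = 47·111/511 = 10.2094
Stratum 2 (Rural): n = 469; a·d/n = 95·228/469 = 46.1834; b·c/n = 41·105/469 = 9.1791
OR_MH = (37.9256 + 46.1834) / (10.2094 + 9.1791) = 84.1090 / 19.3885 = 4.33809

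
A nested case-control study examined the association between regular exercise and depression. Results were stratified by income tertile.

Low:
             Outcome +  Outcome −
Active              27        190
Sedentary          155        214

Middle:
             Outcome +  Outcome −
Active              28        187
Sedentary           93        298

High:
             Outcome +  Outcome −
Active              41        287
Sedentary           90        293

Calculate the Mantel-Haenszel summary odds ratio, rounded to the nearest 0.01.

0.35

OR_MH = Σ(aᵢdᵢ/nᵢ) / Σ(bᵢcᵢ/nᵢ), where nᵢ is the stratum total.
Stratum 1 (Low): n = 586; a·d/n = 27·214/586 = 9.8601; b·c/n = 190·155/586 = 50.2560
Stratum 2 (Middle): n = 606; a·d/n = 28·298/606 = 13.7690; b·c/n = 187·93/606 = 28.6980
Stratum 3 (High): n = 711; a·d/n = 41·293/711 = 16.8959; b·c/n = 287·90/711 = 36.3291
OR_MH = (9.8601 + 13.7690 + 16.8959) / (50.2560 + 28.6980 + 36.3291) = 40.5250 / 115.2831 = 0.35153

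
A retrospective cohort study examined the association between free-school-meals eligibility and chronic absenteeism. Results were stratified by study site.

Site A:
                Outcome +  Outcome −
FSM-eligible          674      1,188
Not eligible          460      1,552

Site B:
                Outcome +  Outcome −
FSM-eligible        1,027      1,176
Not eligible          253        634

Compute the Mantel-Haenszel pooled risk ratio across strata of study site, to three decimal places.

1.606

RR_MH = Σ(aᵢ·n₀ᵢ/nᵢ) / Σ(cᵢ·n₁ᵢ/nᵢ), with n₁ᵢ = aᵢ+bᵢ (exposed), n₀ᵢ = cᵢ+dᵢ (unexposed), nᵢ = n₁ᵢ+n₀ᵢ.
Stratum 1 (Site A): n₁ = 1862, n₀ = 2012, n = 3874; a·n₀/n = 674·2012/3874 = 350.0485; c·n₁/n = 460·1862/3874 = 221.0945
Stratum 2 (Site B): n₁ = 2203, n₀ = 887, n = 3090; a·n₀/n = 1027·887/3090 = 294.8055; c·n₁/n = 253·2203/3090 = 180.3751
RR_MH = (350.0485 + 294.8055) / (221.0945 + 180.3751) = 644.8540 / 401.4696 = 1.60623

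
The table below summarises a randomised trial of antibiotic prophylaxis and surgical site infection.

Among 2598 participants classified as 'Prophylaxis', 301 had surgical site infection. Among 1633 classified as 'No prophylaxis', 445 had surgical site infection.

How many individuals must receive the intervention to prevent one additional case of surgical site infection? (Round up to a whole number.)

7

Risk in treated group = 301/2598 = 0.11586; risk in control = 445/1633 = 0.27250.
Absolute risk reduction = 0.27250 − 0.11586 = 0.15665
NNT = 1 / ARR = 1 / 0.15665 = 6.384 → round up → 7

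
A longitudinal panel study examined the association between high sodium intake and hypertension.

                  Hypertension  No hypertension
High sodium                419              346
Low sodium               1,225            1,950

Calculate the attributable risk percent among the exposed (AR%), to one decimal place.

Cells: a = 419, b = 346, c = 1225, d = 1950.
Risk in exposed = 419/765 = 0.54771; risk in unexposed = 1225/3175 = 0.38583.
RR = 0.54771/0.38583 = 1.41958
AR% = (RR − 1)/RR × 100 = (1.41958 − 1)/1.41958 × 100 = 29.5567%

29.6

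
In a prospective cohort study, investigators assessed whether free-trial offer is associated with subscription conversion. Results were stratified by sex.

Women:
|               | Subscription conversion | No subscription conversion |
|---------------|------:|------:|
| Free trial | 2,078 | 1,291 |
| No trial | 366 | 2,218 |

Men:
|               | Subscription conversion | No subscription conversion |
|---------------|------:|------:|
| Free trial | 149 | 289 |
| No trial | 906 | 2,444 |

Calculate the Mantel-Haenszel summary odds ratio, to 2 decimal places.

OR_MH = Σ(aᵢdᵢ/nᵢ) / Σ(bᵢcᵢ/nᵢ), where nᵢ is the stratum total.
Stratum 1 (Women): n = 5953; a·d/n = 2078·2218/5953 = 774.2322; b·c/n = 1291·366/5953 = 79.3728
Stratum 2 (Men): n = 3788; a·d/n = 149·2444/3788 = 96.1341; b·c/n = 289·906/3788 = 69.1220
OR_MH = (774.2322 + 96.1341) / (79.3728 + 69.1220) = 870.3663 / 148.4947 = 5.86126

5.86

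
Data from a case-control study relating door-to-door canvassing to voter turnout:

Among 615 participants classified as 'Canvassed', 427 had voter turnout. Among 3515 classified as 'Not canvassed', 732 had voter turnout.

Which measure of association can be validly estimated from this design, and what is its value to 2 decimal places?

8.64

From the description: a = 427, b = 188, c = 732, d = 2783.
This is a case-control study: participants were sampled on outcome status, so risks in the source population cannot be estimated directly — relative risk is not valid here. The odds ratio is the appropriate measure.
OR = (a·d)/(b·c) = (427 × 2783) / (188 × 732) = 1188341 / 137616 = 8.63520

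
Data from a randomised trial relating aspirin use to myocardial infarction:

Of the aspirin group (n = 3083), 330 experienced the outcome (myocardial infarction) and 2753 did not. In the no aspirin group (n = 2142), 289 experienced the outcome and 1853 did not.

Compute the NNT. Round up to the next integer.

Risk in treated group = 330/3083 = 0.10704; risk in control = 289/2142 = 0.13492.
Absolute risk reduction = 0.13492 − 0.10704 = 0.02788
NNT = 1 / ARR = 1 / 0.02788 = 35.865 → round up → 36

36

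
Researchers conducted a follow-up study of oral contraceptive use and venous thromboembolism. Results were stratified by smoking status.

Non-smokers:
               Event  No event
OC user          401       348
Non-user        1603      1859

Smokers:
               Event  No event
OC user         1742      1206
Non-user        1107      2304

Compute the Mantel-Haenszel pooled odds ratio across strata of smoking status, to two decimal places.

OR_MH = Σ(aᵢdᵢ/nᵢ) / Σ(bᵢcᵢ/nᵢ), where nᵢ is the stratum total.
Stratum 1 (Non-smokers): n = 4211; a·d/n = 401·1859/4211 = 177.0266; b·c/n = 348·1603/4211 = 132.4730
Stratum 2 (Smokers): n = 6359; a·d/n = 1742·2304/6359 = 631.1634; b·c/n = 1206·1107/6359 = 209.9453
OR_MH = (177.0266 + 631.1634) / (132.4730 + 209.9453) = 808.1900 / 342.4183 = 2.36024

2.36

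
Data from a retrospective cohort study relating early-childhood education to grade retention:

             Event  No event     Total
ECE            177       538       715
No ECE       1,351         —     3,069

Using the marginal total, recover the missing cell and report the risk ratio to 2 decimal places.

The missing cell is in the unexposed row: 3069 − 1351 = 1718.
So a = 177, b = 538, c = 1351, d = 1718.
RR = [a/(a+b)] / [c/(c+d)] = (177/715) / (1351/3069) = 0.24755/0.44021 = 0.56235

0.56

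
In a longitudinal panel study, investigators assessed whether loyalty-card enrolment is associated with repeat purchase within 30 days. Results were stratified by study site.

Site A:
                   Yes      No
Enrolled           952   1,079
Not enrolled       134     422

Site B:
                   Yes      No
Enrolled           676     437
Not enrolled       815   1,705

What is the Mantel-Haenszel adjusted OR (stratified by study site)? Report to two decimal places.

3.07

OR_MH = Σ(aᵢdᵢ/nᵢ) / Σ(bᵢcᵢ/nᵢ), where nᵢ is the stratum total.
Stratum 1 (Site A): n = 2587; a·d/n = 952·422/2587 = 155.2934; b·c/n = 1079·134/2587 = 55.8894
Stratum 2 (Site B): n = 3633; a·d/n = 676·1705/3633 = 317.2530; b·c/n = 437·815/3633 = 98.0333
OR_MH = (155.2934 + 317.2530) / (55.8894 + 98.0333) = 472.5463 / 153.9228 = 3.07002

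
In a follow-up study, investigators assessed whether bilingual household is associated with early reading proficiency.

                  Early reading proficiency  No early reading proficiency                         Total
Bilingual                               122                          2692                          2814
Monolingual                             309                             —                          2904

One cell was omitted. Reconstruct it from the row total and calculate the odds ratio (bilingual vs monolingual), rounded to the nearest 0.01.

0.38

The missing cell is in the unexposed row: 2904 − 309 = 2595.
So a = 122, b = 2692, c = 309, d = 2595.
OR = (a·d)/(b·c) = (122 × 2595) / (2692 × 309) = 316590 / 831828 = 0.38060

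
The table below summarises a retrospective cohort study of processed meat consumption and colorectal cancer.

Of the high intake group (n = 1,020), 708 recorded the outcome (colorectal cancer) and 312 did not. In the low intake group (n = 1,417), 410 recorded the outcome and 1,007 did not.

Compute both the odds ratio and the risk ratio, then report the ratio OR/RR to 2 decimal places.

2.32

From the description: a = 708, b = 312, c = 410, d = 1007.
OR = (708·1007)/(312·410) = 712956/127920 = 5.57345
Risk in exposed = 708/1020 = 0.69412; risk in unexposed = 410/1417 = 0.28934; RR = 2.39894
OR/RR = 5.57345 / 2.39894 = 2.32330
The outcome is not rare, so the OR lies further from 1 than the RR.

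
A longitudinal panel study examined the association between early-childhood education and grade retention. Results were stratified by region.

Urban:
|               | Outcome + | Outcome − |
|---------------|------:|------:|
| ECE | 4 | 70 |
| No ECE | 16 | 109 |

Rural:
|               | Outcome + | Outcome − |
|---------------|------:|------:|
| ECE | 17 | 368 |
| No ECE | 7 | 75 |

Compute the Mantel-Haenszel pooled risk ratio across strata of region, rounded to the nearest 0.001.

RR_MH = Σ(aᵢ·n₀ᵢ/nᵢ) / Σ(cᵢ·n₁ᵢ/nᵢ), with n₁ᵢ = aᵢ+bᵢ (exposed), n₀ᵢ = cᵢ+dᵢ (unexposed), nᵢ = n₁ᵢ+n₀ᵢ.
Stratum 1 (Urban): n₁ = 74, n₀ = 125, n = 199; a·n₀/n = 4·125/199 = 2.5126; c·n₁/n = 16·74/199 = 5.9497
Stratum 2 (Rural): n₁ = 385, n₀ = 82, n = 467; a·n₀/n = 17·82/467 = 2.9850; c·n₁/n = 7·385/467 = 5.7709
RR_MH = (2.5126 + 2.9850) / (5.9497 + 5.7709) = 5.4976 / 11.7206 = 0.46905

0.469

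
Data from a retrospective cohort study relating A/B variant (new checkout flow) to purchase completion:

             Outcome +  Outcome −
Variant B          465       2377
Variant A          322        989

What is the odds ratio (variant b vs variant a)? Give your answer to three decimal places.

Cells: a = 465, b = 2377, c = 322, d = 989.
OR = (a·d)/(b·c) = (465 × 989) / (2377 × 322) = 459885 / 765394 = 0.60085
Exposure is associated with lower odds of purchase completion (OR = 0.60 < 1).

0.601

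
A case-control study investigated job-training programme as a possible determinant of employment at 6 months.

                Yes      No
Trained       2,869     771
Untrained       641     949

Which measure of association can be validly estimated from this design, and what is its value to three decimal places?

5.509

Cells: a = 2869, b = 771, c = 641, d = 949.
This is a case-control study: participants were sampled on outcome status, so risks in the source population cannot be estimated directly — relative risk is not valid here. The odds ratio is the appropriate measure.
OR = (a·d)/(b·c) = (2869 × 949) / (771 × 641) = 2722681 / 494211 = 5.50915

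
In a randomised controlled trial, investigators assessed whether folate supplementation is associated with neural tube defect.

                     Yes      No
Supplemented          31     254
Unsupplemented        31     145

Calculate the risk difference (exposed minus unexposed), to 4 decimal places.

-0.0674

Cells: a = 31, b = 254, c = 31, d = 145.
Risk in exposed = 31/285 = 0.108772; risk in unexposed = 31/176 = 0.176136.
Risk difference = 0.108772 − 0.176136 = -0.067364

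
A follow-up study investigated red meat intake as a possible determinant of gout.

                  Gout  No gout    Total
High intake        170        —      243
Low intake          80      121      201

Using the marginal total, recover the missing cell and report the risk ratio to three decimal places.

The missing cell is in the exposed row: 243 − 170 = 73.
So a = 170, b = 73, c = 80, d = 121.
RR = [a/(a+b)] / [c/(c+d)] = (170/243) / (80/201) = 0.69959/0.39801 = 1.75772

1.758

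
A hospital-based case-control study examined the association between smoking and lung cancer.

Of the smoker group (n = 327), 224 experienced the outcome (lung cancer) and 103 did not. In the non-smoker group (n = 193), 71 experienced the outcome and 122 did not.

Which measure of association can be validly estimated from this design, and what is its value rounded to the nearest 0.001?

From the description: a = 224, b = 103, c = 71, d = 122.
This is a hospital-based case-control study: participants were sampled on outcome status, so risks in the source population cannot be estimated directly — relative risk is not valid here. The odds ratio is the appropriate measure.
OR = (a·d)/(b·c) = (224 × 122) / (103 × 71) = 27328 / 7313 = 3.73691

3.737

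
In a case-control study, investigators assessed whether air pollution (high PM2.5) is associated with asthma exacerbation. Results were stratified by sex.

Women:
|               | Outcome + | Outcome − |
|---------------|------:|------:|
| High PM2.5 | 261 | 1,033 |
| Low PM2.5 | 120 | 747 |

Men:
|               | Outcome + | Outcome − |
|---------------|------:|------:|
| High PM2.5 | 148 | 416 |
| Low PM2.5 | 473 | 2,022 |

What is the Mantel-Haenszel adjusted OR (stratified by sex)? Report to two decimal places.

1.55

OR_MH = Σ(aᵢdᵢ/nᵢ) / Σ(bᵢcᵢ/nᵢ), where nᵢ is the stratum total.
Stratum 1 (Women): n = 2161; a·d/n = 261·747/2161 = 90.2207; b·c/n = 1033·120/2161 = 57.3623
Stratum 2 (Men): n = 3059; a·d/n = 148·2022/3059 = 97.8280; b·c/n = 416·473/3059 = 64.3243
OR_MH = (90.2207 + 97.8280) / (57.3623 + 64.3243) = 188.0488 / 121.6866 = 1.54535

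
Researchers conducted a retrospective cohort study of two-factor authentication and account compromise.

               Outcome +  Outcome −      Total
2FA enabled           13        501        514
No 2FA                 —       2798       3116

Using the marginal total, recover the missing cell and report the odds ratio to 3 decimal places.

0.228

The missing cell is in the unexposed row: 3116 − 2798 = 318.
So a = 13, b = 501, c = 318, d = 2798.
OR = (a·d)/(b·c) = (13 × 2798) / (501 × 318) = 36374 / 159318 = 0.22831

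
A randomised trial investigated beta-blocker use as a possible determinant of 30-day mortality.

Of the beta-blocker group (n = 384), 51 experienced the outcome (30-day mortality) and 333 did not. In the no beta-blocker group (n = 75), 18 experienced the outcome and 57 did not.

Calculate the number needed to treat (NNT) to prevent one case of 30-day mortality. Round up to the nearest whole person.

10

Risk in treated group = 51/384 = 0.13281; risk in control = 18/75 = 0.24000.
Absolute risk reduction = 0.24000 − 0.13281 = 0.10719
NNT = 1 / ARR = 1 / 0.10719 = 9.329 → round up → 10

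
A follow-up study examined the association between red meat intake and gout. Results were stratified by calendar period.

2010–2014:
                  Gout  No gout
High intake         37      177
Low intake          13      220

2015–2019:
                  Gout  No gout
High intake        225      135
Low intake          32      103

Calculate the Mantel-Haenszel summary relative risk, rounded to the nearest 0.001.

RR_MH = Σ(aᵢ·n₀ᵢ/nᵢ) / Σ(cᵢ·n₁ᵢ/nᵢ), with n₁ᵢ = aᵢ+bᵢ (exposed), n₀ᵢ = cᵢ+dᵢ (unexposed), nᵢ = n₁ᵢ+n₀ᵢ.
Stratum 1 (2010–2014): n₁ = 214, n₀ = 233, n = 447; a·n₀/n = 37·233/447 = 19.2864; c·n₁/n = 13·214/447 = 6.2237
Stratum 2 (2015–2019): n₁ = 360, n₀ = 135, n = 495; a·n₀/n = 225·135/495 = 61.3636; c·n₁/n = 32·360/495 = 23.2727
RR_MH = (19.2864 + 61.3636) / (6.2237 + 23.2727) = 80.6500 / 29.4964 = 2.73423

2.734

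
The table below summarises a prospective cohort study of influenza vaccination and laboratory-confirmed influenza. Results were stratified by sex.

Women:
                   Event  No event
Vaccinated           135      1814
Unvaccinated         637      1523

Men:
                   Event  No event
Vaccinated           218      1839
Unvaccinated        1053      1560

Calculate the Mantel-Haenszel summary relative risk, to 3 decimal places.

RR_MH = Σ(aᵢ·n₀ᵢ/nᵢ) / Σ(cᵢ·n₁ᵢ/nᵢ), with n₁ᵢ = aᵢ+bᵢ (exposed), n₀ᵢ = cᵢ+dᵢ (unexposed), nᵢ = n₁ᵢ+n₀ᵢ.
Stratum 1 (Women): n₁ = 1949, n₀ = 2160, n = 4109; a·n₀/n = 135·2160/4109 = 70.9662; c·n₁/n = 637·1949/4109 = 302.1448
Stratum 2 (Men): n₁ = 2057, n₀ = 2613, n = 4670; a·n₀/n = 218·2613/4670 = 121.9773; c·n₁/n = 1053·2057/4670 = 463.8161
RR_MH = (70.9662 + 121.9773) / (302.1448 + 463.8161) = 192.9435 / 765.9609 = 0.25190

0.252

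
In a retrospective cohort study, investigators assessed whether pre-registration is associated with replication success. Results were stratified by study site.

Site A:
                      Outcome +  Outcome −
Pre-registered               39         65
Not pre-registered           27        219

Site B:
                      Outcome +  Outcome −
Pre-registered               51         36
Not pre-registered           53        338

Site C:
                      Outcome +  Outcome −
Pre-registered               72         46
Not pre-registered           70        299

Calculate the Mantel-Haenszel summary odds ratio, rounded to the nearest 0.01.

OR_MH = Σ(aᵢdᵢ/nᵢ) / Σ(bᵢcᵢ/nᵢ), where nᵢ is the stratum total.
Stratum 1 (Site A): n = 350; a·d/n = 39·219/350 = 24.4029; b·c/n = 65·27/350 = 5.0143
Stratum 2 (Site B): n = 478; a·d/n = 51·338/478 = 36.0628; b·c/n = 36·53/478 = 3.9916
Stratum 3 (Site C): n = 487; a·d/n = 72·299/487 = 44.2053; b·c/n = 46·70/487 = 6.6119
OR_MH = (24.4029 + 36.0628 + 44.2053) / (5.0143 + 3.9916 + 6.6119) = 104.6710 / 15.6178 = 6.70202

6.70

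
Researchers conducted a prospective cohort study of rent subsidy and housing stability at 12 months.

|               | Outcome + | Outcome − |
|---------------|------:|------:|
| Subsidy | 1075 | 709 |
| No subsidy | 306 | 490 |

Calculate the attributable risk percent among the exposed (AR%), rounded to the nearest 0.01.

36.20

Cells: a = 1075, b = 709, c = 306, d = 490.
Risk in exposed = 1075/1784 = 0.60258; risk in unexposed = 306/796 = 0.38442.
RR = 0.60258/0.38442 = 1.56749
AR% = (RR − 1)/RR × 100 = (1.56749 − 1)/1.56749 × 100 = 36.2038%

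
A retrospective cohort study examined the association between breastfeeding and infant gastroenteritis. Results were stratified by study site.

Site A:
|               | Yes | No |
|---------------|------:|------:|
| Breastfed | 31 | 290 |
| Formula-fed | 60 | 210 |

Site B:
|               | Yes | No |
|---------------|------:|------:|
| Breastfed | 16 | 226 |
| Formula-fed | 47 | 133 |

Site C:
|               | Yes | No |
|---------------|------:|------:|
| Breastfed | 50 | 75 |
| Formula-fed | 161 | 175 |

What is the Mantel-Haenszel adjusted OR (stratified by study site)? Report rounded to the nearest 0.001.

OR_MH = Σ(aᵢdᵢ/nᵢ) / Σ(bᵢcᵢ/nᵢ), where nᵢ is the stratum total.
Stratum 1 (Site A): n = 591; a·d/n = 31·210/591 = 11.0152; b·c/n = 290·60/591 = 29.4416
Stratum 2 (Site B): n = 422; a·d/n = 16·133/422 = 5.0427; b·c/n = 226·47/422 = 25.1706
Stratum 3 (Site C): n = 461; a·d/n = 50·175/461 = 18.9805; b·c/n = 75·161/461 = 26.1931
OR_MH = (11.0152 + 5.0427 + 18.9805) / (29.4416 + 25.1706 + 26.1931) = 35.0384 / 80.8053 = 0.43361

0.434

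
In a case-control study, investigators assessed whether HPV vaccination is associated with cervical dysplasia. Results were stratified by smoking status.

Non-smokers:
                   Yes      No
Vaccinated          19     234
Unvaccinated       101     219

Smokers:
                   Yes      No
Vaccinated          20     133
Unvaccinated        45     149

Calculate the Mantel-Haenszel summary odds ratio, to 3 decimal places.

OR_MH = Σ(aᵢdᵢ/nᵢ) / Σ(bᵢcᵢ/nᵢ), where nᵢ is the stratum total.
Stratum 1 (Non-smokers): n = 573; a·d/n = 19·219/573 = 7.2618; b·c/n = 234·101/573 = 41.2461
Stratum 2 (Smokers): n = 347; a·d/n = 20·149/347 = 8.5879; b·c/n = 133·45/347 = 17.2478
OR_MH = (7.2618 + 8.5879) / (41.2461 + 17.2478) = 15.8497 / 58.4939 = 0.27096

0.271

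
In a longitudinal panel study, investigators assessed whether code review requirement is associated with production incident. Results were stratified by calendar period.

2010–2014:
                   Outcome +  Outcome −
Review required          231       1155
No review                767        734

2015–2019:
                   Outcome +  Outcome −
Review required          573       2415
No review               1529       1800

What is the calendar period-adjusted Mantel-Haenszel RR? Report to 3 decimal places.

RR_MH = Σ(aᵢ·n₀ᵢ/nᵢ) / Σ(cᵢ·n₁ᵢ/nᵢ), with n₁ᵢ = aᵢ+bᵢ (exposed), n₀ᵢ = cᵢ+dᵢ (unexposed), nᵢ = n₁ᵢ+n₀ᵢ.
Stratum 1 (2010–2014): n₁ = 1386, n₀ = 1501, n = 2887; a·n₀/n = 231·1501/2887 = 120.1008; c·n₁/n = 767·1386/2887 = 368.2238
Stratum 2 (2015–2019): n₁ = 2988, n₀ = 3329, n = 6317; a·n₀/n = 573·3329/6317 = 301.9656; c·n₁/n = 1529·2988/6317 = 723.2313
RR_MH = (120.1008 + 301.9656) / (368.2238 + 723.2313) = 422.0664 / 1091.4550 = 0.38670

0.387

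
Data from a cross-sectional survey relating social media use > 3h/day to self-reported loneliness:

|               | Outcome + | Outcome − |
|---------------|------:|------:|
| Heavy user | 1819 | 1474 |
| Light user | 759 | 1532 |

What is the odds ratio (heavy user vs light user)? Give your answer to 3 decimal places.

2.491

Cells: a = 1819, b = 1474, c = 759, d = 1532.
OR = (a·d)/(b·c) = (1819 × 1532) / (1474 × 759) = 2786708 / 1118766 = 2.49088
The odds of self-reported loneliness are about 2.49 times as high in the heavy user group.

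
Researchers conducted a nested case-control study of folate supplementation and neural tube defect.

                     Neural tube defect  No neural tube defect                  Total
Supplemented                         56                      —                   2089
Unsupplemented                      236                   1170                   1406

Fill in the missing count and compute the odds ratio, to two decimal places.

0.14

The missing cell is in the exposed row: 2089 − 56 = 2033.
So a = 56, b = 2033, c = 236, d = 1170.
OR = (a·d)/(b·c) = (56 × 1170) / (2033 × 236) = 65520 / 479788 = 0.13656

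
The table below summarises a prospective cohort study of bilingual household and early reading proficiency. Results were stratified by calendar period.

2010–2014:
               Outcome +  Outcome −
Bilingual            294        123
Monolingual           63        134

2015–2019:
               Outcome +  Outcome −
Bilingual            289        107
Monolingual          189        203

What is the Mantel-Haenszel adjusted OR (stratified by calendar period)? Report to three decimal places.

3.621

OR_MH = Σ(aᵢdᵢ/nᵢ) / Σ(bᵢcᵢ/nᵢ), where nᵢ is the stratum total.
Stratum 1 (2010–2014): n = 614; a·d/n = 294·134/614 = 64.1629; b·c/n = 123·63/614 = 12.6205
Stratum 2 (2015–2019): n = 788; a·d/n = 289·203/788 = 74.4505; b·c/n = 107·189/788 = 25.6637
OR_MH = (64.1629 + 74.4505) / (12.6205 + 25.6637) = 138.6134 / 38.2842 = 3.62064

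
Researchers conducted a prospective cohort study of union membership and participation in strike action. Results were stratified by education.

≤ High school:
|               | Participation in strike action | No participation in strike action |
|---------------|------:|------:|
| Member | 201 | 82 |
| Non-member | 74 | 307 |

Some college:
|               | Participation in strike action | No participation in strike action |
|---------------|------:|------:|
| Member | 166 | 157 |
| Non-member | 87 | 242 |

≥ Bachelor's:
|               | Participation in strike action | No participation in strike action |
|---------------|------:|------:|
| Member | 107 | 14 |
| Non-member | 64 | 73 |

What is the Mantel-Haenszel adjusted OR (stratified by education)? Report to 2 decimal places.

5.51

OR_MH = Σ(aᵢdᵢ/nᵢ) / Σ(bᵢcᵢ/nᵢ), where nᵢ is the stratum total.
Stratum 1 (≤ High school): n = 664; a·d/n = 201·307/664 = 92.9322; b·c/n = 82·74/664 = 9.1386
Stratum 2 (Some college): n = 652; a·d/n = 166·242/652 = 61.6135; b·c/n = 157·87/652 = 20.9494
Stratum 3 (≥ Bachelor's): n = 258; a·d/n = 107·73/258 = 30.2752; b·c/n = 14·64/258 = 3.4729
OR_MH = (92.9322 + 61.6135 + 30.2752) / (9.1386 + 20.9494 + 3.4729) = 184.8209 / 33.5608 = 5.50705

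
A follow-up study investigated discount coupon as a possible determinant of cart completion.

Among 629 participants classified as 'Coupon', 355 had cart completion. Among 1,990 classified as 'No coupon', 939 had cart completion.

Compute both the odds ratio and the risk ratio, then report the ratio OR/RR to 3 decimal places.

From the description: a = 355, b = 274, c = 939, d = 1051.
OR = (355·1051)/(274·939) = 373105/257286 = 1.45016
Risk in exposed = 355/629 = 0.56439; risk in unexposed = 939/1990 = 0.47186; RR = 1.19609
OR/RR = 1.45016 / 1.19609 = 1.21241
The outcome is not rare, so the OR lies further from 1 than the RR.

1.212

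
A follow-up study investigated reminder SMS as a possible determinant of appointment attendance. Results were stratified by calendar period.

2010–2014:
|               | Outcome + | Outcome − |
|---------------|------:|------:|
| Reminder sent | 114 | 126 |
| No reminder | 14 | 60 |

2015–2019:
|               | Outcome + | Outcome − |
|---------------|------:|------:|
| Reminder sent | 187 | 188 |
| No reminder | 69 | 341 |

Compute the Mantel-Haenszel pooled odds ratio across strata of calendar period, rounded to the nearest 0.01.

OR_MH = Σ(aᵢdᵢ/nᵢ) / Σ(bᵢcᵢ/nᵢ), where nᵢ is the stratum total.
Stratum 1 (2010–2014): n = 314; a·d/n = 114·60/314 = 21.7834; b·c/n = 126·14/314 = 5.6178
Stratum 2 (2015–2019): n = 785; a·d/n = 187·341/785 = 81.2318; b·c/n = 188·69/785 = 16.5248
OR_MH = (21.7834 + 81.2318) / (5.6178 + 16.5248) = 103.0153 / 22.1427 = 4.65234

4.65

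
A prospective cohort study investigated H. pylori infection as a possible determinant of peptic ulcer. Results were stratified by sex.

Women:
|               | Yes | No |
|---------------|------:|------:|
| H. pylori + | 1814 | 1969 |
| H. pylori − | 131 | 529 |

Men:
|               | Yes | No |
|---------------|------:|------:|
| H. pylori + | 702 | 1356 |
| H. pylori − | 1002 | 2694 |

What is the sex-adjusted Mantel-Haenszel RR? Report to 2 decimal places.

RR_MH = Σ(aᵢ·n₀ᵢ/nᵢ) / Σ(cᵢ·n₁ᵢ/nᵢ), with n₁ᵢ = aᵢ+bᵢ (exposed), n₀ᵢ = cᵢ+dᵢ (unexposed), nᵢ = n₁ᵢ+n₀ᵢ.
Stratum 1 (Women): n₁ = 3783, n₀ = 660, n = 4443; a·n₀/n = 1814·660/4443 = 269.4666; c·n₁/n = 131·3783/4443 = 111.5402
Stratum 2 (Men): n₁ = 2058, n₀ = 3696, n = 5754; a·n₀/n = 702·3696/5754 = 450.9197; c·n₁/n = 1002·2058/5754 = 358.3796
RR_MH = (269.4666 + 450.9197) / (111.5402 + 358.3796) = 720.3863 / 469.9197 = 1.53300

1.53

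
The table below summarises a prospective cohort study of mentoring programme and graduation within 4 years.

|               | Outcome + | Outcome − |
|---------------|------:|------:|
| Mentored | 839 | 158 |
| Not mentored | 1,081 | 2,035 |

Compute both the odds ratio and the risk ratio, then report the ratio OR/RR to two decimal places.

Cells: a = 839, b = 158, c = 1081, d = 2035.
OR = (839·2035)/(158·1081) = 1707365/170798 = 9.99640
Risk in exposed = 839/997 = 0.84152; risk in unexposed = 1081/3116 = 0.34692; RR = 2.42571
OR/RR = 9.99640 / 2.42571 = 4.12102
The outcome is not rare, so the OR lies further from 1 than the RR.

4.12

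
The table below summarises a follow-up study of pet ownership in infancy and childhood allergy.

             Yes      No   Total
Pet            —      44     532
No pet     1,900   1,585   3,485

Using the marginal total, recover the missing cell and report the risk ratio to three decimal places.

1.683

The missing cell is in the exposed row: 532 − 44 = 488.
So a = 488, b = 44, c = 1900, d = 1585.
RR = [a/(a+b)] / [c/(c+d)] = (488/532) / (1900/3485) = 0.91729/0.54519 = 1.68251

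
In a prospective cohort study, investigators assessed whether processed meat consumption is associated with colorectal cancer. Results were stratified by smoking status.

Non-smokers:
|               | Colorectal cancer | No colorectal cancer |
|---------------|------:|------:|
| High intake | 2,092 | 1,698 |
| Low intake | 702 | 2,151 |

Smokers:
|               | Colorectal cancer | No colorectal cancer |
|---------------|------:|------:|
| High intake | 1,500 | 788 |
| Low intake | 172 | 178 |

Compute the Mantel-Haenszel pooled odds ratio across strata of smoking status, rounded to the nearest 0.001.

3.373

OR_MH = Σ(aᵢdᵢ/nᵢ) / Σ(bᵢcᵢ/nᵢ), where nᵢ is the stratum total.
Stratum 1 (Non-smokers): n = 6643; a·d/n = 2092·2151/6643 = 677.3885; b·c/n = 1698·702/6643 = 179.4364
Stratum 2 (Smokers): n = 2638; a·d/n = 1500·178/2638 = 101.2130; b·c/n = 788·172/2638 = 51.3783
OR_MH = (677.3885 + 101.2130) / (179.4364 + 51.3783) = 778.6016 / 230.8147 = 3.37328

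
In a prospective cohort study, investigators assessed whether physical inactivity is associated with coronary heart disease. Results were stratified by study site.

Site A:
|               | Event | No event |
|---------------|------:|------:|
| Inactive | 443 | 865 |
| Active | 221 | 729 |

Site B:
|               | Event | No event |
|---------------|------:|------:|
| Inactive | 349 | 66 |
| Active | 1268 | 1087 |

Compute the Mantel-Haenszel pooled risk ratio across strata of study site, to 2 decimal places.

RR_MH = Σ(aᵢ·n₀ᵢ/nᵢ) / Σ(cᵢ·n₁ᵢ/nᵢ), with n₁ᵢ = aᵢ+bᵢ (exposed), n₀ᵢ = cᵢ+dᵢ (unexposed), nᵢ = n₁ᵢ+n₀ᵢ.
Stratum 1 (Site A): n₁ = 1308, n₀ = 950, n = 2258; a·n₀/n = 443·950/2258 = 186.3818; c·n₁/n = 221·1308/2258 = 128.0195
Stratum 2 (Site B): n₁ = 415, n₀ = 2355, n = 2770; a·n₀/n = 349·2355/2770 = 296.7130; c·n₁/n = 1268·415/2770 = 189.9711
RR_MH = (186.3818 + 296.7130) / (128.0195 + 189.9711) = 483.0948 / 317.9906 = 1.51921

1.52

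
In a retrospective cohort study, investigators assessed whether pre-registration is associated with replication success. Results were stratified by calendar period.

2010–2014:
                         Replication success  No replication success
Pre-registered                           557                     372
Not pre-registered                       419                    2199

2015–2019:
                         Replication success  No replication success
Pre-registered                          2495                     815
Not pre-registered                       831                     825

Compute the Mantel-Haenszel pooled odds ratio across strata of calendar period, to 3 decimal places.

OR_MH = Σ(aᵢdᵢ/nᵢ) / Σ(bᵢcᵢ/nᵢ), where nᵢ is the stratum total.
Stratum 1 (2010–2014): n = 3547; a·d/n = 557·2199/3547 = 345.3180; b·c/n = 372·419/3547 = 43.9436
Stratum 2 (2015–2019): n = 4966; a·d/n = 2495·825/4966 = 414.4936; b·c/n = 815·831/4966 = 136.3804
OR_MH = (345.3180 + 414.4936) / (43.9436 + 136.3804) = 759.8116 / 180.3240 = 4.21359

4.214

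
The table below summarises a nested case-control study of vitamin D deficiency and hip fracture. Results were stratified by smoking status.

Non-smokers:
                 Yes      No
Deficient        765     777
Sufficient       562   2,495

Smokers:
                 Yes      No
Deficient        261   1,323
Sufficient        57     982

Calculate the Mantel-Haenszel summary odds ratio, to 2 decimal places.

OR_MH = Σ(aᵢdᵢ/nᵢ) / Σ(bᵢcᵢ/nᵢ), where nᵢ is the stratum total.
Stratum 1 (Non-smokers): n = 4599; a·d/n = 765·2495/4599 = 415.0196; b·c/n = 777·562/4599 = 94.9498
Stratum 2 (Smokers): n = 2623; a·d/n = 261·982/2623 = 97.7133; b·c/n = 1323·57/2623 = 28.7499
OR_MH = (415.0196 + 97.7133) / (94.9498 + 28.7499) = 512.7329 / 123.6997 = 4.14498

4.14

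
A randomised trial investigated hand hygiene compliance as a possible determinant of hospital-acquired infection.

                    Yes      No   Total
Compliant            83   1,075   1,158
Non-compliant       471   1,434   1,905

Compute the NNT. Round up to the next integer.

Risk in treated group = 83/1158 = 0.07168; risk in control = 471/1905 = 0.24724.
Absolute risk reduction = 0.24724 − 0.07168 = 0.17557
NNT = 1 / ARR = 1 / 0.17557 = 5.696 → round up → 6

6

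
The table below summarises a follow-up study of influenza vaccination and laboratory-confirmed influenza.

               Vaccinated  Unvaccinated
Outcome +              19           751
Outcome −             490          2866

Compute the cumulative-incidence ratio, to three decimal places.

0.180

Reading the table with exposure as columns: a = 19 (Vaccinated, case), b = 490 (Vaccinated, non-case), c = 751 (Unvaccinated, case), d = 2866.
Risk in exposed = 19/509 = 0.03733; risk in unexposed = 751/3617 = 0.20763.
RR = 0.03733 / 0.20763 = 0.17978
The risk is 82% lower among the exposed than among the unexposed.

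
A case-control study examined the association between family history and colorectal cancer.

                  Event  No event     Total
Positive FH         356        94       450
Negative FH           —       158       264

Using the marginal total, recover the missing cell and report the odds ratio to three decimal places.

The missing cell is in the unexposed row: 264 − 158 = 106.
So a = 356, b = 94, c = 106, d = 158.
OR = (a·d)/(b·c) = (356 × 158) / (94 × 106) = 56248 / 9964 = 5.64512

5.645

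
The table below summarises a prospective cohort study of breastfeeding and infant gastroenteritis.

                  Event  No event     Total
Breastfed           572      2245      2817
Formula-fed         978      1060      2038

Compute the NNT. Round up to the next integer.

4

Risk in treated group = 572/2817 = 0.20305; risk in control = 978/2038 = 0.47988.
Absolute risk reduction = 0.47988 − 0.20305 = 0.27683
NNT = 1 / ARR = 1 / 0.27683 = 3.612 → round up → 4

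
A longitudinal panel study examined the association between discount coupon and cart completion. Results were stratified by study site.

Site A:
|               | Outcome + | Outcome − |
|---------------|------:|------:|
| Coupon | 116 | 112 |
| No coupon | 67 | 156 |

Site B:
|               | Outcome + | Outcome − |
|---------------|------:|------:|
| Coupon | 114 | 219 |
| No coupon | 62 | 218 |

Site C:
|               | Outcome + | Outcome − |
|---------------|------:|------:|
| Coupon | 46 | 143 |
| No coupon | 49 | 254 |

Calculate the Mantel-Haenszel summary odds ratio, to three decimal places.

1.969

OR_MH = Σ(aᵢdᵢ/nᵢ) / Σ(bᵢcᵢ/nᵢ), where nᵢ is the stratum total.
Stratum 1 (Site A): n = 451; a·d/n = 116·156/451 = 40.1242; b·c/n = 112·67/451 = 16.6386
Stratum 2 (Site B): n = 613; a·d/n = 114·218/613 = 40.5416; b·c/n = 219·62/613 = 22.1501
Stratum 3 (Site C): n = 492; a·d/n = 46·254/492 = 23.7480; b·c/n = 143·49/492 = 14.2419
OR_MH = (40.1242 + 40.5416 + 23.7480) / (16.6386 + 22.1501 + 14.2419) = 104.4137 / 53.0305 = 1.96894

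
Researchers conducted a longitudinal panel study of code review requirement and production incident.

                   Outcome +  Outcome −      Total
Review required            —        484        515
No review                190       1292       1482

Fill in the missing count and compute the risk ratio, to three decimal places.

0.470

The missing cell is in the exposed row: 515 − 484 = 31.
So a = 31, b = 484, c = 190, d = 1292.
RR = [a/(a+b)] / [c/(c+d)] = (31/515) / (190/1482) = 0.06019/0.12821 = 0.46951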